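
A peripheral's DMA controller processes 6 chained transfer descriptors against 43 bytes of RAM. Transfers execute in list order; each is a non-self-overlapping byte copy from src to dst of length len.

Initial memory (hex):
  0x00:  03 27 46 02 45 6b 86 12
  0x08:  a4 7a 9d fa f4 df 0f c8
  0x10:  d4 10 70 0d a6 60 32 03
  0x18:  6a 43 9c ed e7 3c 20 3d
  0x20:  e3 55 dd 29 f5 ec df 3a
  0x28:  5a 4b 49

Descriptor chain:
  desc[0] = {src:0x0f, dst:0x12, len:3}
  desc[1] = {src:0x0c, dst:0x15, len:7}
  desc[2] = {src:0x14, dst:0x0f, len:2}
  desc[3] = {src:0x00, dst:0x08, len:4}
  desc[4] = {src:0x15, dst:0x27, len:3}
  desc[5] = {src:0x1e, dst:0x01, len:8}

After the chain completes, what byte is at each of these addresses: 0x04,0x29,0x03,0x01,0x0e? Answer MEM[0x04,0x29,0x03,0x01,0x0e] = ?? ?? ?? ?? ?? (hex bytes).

D0: mem[0x12..0x14] <- [c8 d4 10]
D1: mem[0x15..0x1b] <- [f4 df 0f c8 d4 10 c8]
D2: mem[0x0f..0x10] <- [10 f4]
D3: mem[0x08..0x0b] <- [03 27 46 02]
D4: mem[0x27..0x29] <- [f4 df 0f]
D5: mem[0x01..0x08] <- [20 3d e3 55 dd 29 f5 ec]
query mem[0x04]=0x55, mem[0x29]=0x0f, mem[0x03]=0xe3, mem[0x01]=0x20, mem[0x0e]=0x0f

MEM[0x04,0x29,0x03,0x01,0x0e] = 55 0f e3 20 0f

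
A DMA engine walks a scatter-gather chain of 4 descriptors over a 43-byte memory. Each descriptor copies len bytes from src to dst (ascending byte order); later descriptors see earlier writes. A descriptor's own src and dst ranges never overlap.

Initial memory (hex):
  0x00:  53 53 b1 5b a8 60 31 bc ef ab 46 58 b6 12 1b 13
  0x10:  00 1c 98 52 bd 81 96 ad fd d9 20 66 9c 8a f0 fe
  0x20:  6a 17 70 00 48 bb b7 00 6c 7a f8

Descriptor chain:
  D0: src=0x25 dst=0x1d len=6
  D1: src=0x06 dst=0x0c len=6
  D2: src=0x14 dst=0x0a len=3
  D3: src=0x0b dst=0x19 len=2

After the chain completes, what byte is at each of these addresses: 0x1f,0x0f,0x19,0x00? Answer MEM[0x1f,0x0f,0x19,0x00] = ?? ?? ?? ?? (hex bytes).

MEM[0x1f,0x0f,0x19,0x00] = 00 ab 81 53

[0] 0x25->0x1d len=6 : bb b7 00 6c 7a f8
[1] 0x06->0x0c len=6 : 31 bc ef ab 46 58
[2] 0x14->0x0a len=3 : bd 81 96
[3] 0x0b->0x19 len=2 : 81 96
query mem[0x1f]=0x00, mem[0x0f]=0xab, mem[0x19]=0x81, mem[0x00]=0x53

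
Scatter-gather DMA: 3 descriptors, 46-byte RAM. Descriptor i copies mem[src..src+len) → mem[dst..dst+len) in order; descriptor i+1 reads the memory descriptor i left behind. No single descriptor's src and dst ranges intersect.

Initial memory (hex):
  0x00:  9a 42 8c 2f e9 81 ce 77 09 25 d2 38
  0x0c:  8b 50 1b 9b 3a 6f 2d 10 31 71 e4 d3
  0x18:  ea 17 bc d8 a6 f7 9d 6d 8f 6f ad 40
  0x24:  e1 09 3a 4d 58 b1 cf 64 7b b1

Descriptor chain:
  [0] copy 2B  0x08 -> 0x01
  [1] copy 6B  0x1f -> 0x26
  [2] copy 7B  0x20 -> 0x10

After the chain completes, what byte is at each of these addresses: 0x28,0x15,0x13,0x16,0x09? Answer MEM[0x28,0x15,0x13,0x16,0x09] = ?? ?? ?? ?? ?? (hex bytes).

MEM[0x28,0x15,0x13,0x16,0x09] = 6f 09 40 6d 25

D0: mem[0x01..0x02] <- [09 25]
D1: mem[0x26..0x2b] <- [6d 8f 6f ad 40 e1]
D2: mem[0x10..0x16] <- [8f 6f ad 40 e1 09 6d]
query mem[0x28]=0x6f, mem[0x15]=0x09, mem[0x13]=0x40, mem[0x16]=0x6d, mem[0x09]=0x25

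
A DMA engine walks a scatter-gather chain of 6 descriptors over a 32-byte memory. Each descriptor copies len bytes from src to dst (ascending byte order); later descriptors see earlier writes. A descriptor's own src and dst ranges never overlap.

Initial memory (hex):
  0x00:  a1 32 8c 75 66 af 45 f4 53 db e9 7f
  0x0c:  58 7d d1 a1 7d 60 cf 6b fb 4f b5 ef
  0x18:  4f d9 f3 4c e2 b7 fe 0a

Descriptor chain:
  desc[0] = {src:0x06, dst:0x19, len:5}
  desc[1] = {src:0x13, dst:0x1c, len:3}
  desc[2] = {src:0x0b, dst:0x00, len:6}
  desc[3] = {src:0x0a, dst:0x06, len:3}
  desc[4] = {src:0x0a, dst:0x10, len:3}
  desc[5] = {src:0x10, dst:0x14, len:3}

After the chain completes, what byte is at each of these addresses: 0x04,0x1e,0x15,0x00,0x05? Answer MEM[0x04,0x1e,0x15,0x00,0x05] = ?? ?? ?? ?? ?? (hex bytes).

MEM[0x04,0x1e,0x15,0x00,0x05] = a1 4f 7f 7f 7d

  after D0: wrote 5B at 0x19 = 45f453dbe9
  after D1: wrote 3B at 0x1c = 6bfb4f
  after D2: wrote 6B at 0x00 = 7f587dd1a17d
  after D3: wrote 3B at 0x06 = e97f58
  after D4: wrote 3B at 0x10 = e97f58
  after D5: wrote 3B at 0x14 = e97f58
query mem[0x04]=0xa1, mem[0x1e]=0x4f, mem[0x15]=0x7f, mem[0x00]=0x7f, mem[0x05]=0x7d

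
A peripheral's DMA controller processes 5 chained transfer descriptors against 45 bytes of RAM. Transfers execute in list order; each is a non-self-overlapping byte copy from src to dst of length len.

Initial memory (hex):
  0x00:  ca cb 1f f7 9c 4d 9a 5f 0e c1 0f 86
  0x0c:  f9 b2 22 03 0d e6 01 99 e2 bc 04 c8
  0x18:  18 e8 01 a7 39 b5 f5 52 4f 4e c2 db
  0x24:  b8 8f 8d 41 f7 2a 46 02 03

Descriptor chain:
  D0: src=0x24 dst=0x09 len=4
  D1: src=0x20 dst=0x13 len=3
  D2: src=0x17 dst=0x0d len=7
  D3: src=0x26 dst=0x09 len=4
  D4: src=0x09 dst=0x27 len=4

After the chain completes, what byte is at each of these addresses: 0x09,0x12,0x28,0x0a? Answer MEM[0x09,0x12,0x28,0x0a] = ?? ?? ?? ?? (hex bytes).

MEM[0x09,0x12,0x28,0x0a] = 8d 39 41 41

#0 dst[0x09+4] := {0xb8,0x8f,0x8d,0x41}
#1 dst[0x13+3] := {0x4f,0x4e,0xc2}
#2 dst[0x0d+7] := {0xc8,0x18,0xe8,0x01,0xa7,0x39,0xb5}
#3 dst[0x09+4] := {0x8d,0x41,0xf7,0x2a}
#4 dst[0x27+4] := {0x8d,0x41,0xf7,0x2a}
query mem[0x09]=0x8d, mem[0x12]=0x39, mem[0x28]=0x41, mem[0x0a]=0x41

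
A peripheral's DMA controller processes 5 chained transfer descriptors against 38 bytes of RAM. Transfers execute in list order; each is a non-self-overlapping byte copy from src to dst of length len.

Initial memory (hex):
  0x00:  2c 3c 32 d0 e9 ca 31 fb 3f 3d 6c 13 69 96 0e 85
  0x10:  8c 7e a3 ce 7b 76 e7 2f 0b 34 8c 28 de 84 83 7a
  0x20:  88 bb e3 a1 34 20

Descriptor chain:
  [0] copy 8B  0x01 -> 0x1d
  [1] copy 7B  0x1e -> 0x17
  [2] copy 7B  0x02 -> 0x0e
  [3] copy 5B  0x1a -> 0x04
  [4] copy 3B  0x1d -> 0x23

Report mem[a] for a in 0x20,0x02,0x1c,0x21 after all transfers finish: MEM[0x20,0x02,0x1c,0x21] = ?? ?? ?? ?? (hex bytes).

MEM[0x20,0x02,0x1c,0x21] = e9 32 fb ca

D0: mem[0x1d..0x24] <- [3c 32 d0 e9 ca 31 fb 3f]
D1: mem[0x17..0x1d] <- [32 d0 e9 ca 31 fb 3f]
D2: mem[0x0e..0x14] <- [32 d0 e9 ca 31 fb 3f]
D3: mem[0x04..0x08] <- [ca 31 fb 3f 32]
D4: mem[0x23..0x25] <- [3f 32 d0]
query mem[0x20]=0xe9, mem[0x02]=0x32, mem[0x1c]=0xfb, mem[0x21]=0xca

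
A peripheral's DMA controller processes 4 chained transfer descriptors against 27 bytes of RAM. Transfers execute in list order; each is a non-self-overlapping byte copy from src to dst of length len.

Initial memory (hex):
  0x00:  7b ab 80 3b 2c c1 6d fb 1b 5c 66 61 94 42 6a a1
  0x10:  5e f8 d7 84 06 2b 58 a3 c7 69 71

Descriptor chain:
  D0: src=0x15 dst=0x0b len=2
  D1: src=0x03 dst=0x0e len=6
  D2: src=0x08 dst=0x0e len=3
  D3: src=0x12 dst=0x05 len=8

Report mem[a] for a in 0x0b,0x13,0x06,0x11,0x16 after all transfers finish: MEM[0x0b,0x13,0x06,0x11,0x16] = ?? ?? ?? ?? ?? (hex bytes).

MEM[0x0b,0x13,0x06,0x11,0x16] = c7 1b 1b 6d 58

#0 dst[0x0b+2] := {0x2b,0x58}
#1 dst[0x0e+6] := {0x3b,0x2c,0xc1,0x6d,0xfb,0x1b}
#2 dst[0x0e+3] := {0x1b,0x5c,0x66}
#3 dst[0x05+8] := {0xfb,0x1b,0x06,0x2b,0x58,0xa3,0xc7,0x69}
query mem[0x0b]=0xc7, mem[0x13]=0x1b, mem[0x06]=0x1b, mem[0x11]=0x6d, mem[0x16]=0x58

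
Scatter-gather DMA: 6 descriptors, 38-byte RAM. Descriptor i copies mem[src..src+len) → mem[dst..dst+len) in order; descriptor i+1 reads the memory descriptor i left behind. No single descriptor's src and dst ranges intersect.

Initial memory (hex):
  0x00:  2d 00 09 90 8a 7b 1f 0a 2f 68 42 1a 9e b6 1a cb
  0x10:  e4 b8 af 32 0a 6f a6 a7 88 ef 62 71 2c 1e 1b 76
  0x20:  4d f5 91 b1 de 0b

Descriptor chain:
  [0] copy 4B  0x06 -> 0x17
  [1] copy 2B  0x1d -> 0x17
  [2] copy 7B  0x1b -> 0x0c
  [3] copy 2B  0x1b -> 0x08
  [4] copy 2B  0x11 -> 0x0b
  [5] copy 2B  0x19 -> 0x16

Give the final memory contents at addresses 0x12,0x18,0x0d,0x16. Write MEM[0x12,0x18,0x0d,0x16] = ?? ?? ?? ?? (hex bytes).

[0] 0x06->0x17 len=4 : 1f 0a 2f 68
[1] 0x1d->0x17 len=2 : 1e 1b
[2] 0x1b->0x0c len=7 : 71 2c 1e 1b 76 4d f5
[3] 0x1b->0x08 len=2 : 71 2c
[4] 0x11->0x0b len=2 : 4d f5
[5] 0x19->0x16 len=2 : 2f 68
query mem[0x12]=0xf5, mem[0x18]=0x1b, mem[0x0d]=0x2c, mem[0x16]=0x2f

MEM[0x12,0x18,0x0d,0x16] = f5 1b 2c 2f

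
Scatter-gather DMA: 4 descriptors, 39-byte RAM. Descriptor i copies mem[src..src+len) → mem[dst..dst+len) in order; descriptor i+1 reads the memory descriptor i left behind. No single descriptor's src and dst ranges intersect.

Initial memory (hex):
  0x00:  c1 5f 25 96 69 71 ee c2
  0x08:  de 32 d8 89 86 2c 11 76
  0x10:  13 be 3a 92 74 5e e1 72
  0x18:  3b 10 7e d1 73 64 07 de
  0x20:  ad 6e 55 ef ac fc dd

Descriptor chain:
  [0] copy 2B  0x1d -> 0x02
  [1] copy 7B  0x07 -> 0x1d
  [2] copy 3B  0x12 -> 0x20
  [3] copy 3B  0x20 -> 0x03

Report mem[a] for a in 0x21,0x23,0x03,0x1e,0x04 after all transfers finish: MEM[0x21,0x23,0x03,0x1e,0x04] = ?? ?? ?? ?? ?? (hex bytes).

MEM[0x21,0x23,0x03,0x1e,0x04] = 92 2c 3a de 92

[0] 0x1d->0x02 len=2 : 64 07
[1] 0x07->0x1d len=7 : c2 de 32 d8 89 86 2c
[2] 0x12->0x20 len=3 : 3a 92 74
[3] 0x20->0x03 len=3 : 3a 92 74
query mem[0x21]=0x92, mem[0x23]=0x2c, mem[0x03]=0x3a, mem[0x1e]=0xde, mem[0x04]=0x92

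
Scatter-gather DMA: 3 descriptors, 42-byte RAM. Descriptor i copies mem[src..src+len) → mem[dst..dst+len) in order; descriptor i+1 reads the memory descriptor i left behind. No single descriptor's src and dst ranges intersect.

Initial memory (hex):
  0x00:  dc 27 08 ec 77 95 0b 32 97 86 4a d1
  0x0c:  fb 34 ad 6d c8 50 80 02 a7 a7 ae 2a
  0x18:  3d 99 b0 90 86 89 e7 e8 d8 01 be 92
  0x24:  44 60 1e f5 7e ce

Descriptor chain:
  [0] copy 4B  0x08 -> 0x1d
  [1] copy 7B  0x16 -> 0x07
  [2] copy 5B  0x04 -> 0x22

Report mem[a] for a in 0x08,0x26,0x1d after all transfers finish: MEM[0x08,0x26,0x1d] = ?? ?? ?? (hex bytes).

  after D0: wrote 4B at 0x1d = 97864ad1
  after D1: wrote 7B at 0x07 = ae2a3d99b09086
  after D2: wrote 5B at 0x22 = 77950bae2a
query mem[0x08]=0x2a, mem[0x26]=0x2a, mem[0x1d]=0x97

MEM[0x08,0x26,0x1d] = 2a 2a 97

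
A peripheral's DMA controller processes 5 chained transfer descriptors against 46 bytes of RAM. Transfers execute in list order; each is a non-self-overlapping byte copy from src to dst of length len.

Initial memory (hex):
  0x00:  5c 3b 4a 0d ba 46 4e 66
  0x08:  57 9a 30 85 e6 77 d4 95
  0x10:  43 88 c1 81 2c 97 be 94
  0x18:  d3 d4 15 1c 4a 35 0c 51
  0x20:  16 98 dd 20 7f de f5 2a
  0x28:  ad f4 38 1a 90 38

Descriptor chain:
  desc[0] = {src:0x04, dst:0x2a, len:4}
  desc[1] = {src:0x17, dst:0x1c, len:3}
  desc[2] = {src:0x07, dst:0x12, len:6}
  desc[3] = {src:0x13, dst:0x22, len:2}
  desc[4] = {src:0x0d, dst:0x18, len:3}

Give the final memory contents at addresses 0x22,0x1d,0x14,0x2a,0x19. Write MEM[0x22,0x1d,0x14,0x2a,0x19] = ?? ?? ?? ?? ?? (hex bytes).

MEM[0x22,0x1d,0x14,0x2a,0x19] = 57 d3 9a ba d4

[0] 0x04->0x2a len=4 : ba 46 4e 66
[1] 0x17->0x1c len=3 : 94 d3 d4
[2] 0x07->0x12 len=6 : 66 57 9a 30 85 e6
[3] 0x13->0x22 len=2 : 57 9a
[4] 0x0d->0x18 len=3 : 77 d4 95
query mem[0x22]=0x57, mem[0x1d]=0xd3, mem[0x14]=0x9a, mem[0x2a]=0xba, mem[0x19]=0xd4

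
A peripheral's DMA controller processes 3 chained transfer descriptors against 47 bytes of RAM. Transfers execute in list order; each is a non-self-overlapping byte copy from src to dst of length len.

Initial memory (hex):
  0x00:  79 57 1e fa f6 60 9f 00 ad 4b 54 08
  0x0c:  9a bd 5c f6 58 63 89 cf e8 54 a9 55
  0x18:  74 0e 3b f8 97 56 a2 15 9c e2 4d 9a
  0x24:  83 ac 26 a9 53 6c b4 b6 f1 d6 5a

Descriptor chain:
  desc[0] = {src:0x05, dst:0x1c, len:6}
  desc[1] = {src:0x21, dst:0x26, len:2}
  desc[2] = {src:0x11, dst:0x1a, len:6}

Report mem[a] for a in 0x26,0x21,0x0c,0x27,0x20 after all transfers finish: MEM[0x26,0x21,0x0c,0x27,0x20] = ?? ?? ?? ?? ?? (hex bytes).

MEM[0x26,0x21,0x0c,0x27,0x20] = 54 54 9a 4d 4b

[0] 0x05->0x1c len=6 : 60 9f 00 ad 4b 54
[1] 0x21->0x26 len=2 : 54 4d
[2] 0x11->0x1a len=6 : 63 89 cf e8 54 a9
query mem[0x26]=0x54, mem[0x21]=0x54, mem[0x0c]=0x9a, mem[0x27]=0x4d, mem[0x20]=0x4b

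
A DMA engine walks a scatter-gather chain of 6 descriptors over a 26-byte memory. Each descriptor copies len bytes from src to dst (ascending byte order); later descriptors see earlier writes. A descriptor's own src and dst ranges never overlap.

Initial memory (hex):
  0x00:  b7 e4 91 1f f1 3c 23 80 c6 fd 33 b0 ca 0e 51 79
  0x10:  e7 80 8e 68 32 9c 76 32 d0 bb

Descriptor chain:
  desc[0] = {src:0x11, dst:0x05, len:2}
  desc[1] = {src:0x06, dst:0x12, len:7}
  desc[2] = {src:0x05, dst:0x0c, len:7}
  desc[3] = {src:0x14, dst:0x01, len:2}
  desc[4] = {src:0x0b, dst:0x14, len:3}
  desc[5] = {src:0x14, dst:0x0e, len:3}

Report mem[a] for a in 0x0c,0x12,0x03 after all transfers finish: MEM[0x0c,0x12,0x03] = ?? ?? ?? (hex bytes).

D0: mem[0x05..0x06] <- [80 8e]
D1: mem[0x12..0x18] <- [8e 80 c6 fd 33 b0 ca]
D2: mem[0x0c..0x12] <- [80 8e 80 c6 fd 33 b0]
D3: mem[0x01..0x02] <- [c6 fd]
D4: mem[0x14..0x16] <- [b0 80 8e]
D5: mem[0x0e..0x10] <- [b0 80 8e]
query mem[0x0c]=0x80, mem[0x12]=0xb0, mem[0x03]=0x1f

MEM[0x0c,0x12,0x03] = 80 b0 1f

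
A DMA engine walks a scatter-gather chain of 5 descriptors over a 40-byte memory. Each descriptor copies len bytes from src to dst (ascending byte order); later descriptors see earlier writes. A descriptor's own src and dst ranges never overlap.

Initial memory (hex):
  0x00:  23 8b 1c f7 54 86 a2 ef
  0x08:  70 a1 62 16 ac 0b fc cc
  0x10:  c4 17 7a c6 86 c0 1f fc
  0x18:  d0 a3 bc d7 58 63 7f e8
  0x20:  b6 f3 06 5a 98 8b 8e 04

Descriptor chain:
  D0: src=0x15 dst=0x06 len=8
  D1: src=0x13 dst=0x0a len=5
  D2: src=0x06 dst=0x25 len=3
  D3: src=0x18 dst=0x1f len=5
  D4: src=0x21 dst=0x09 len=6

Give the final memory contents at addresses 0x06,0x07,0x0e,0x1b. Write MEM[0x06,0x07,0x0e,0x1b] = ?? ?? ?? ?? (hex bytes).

MEM[0x06,0x07,0x0e,0x1b] = c0 1f 1f d7

D0: mem[0x06..0x0d] <- [c0 1f fc d0 a3 bc d7 58]
D1: mem[0x0a..0x0e] <- [c6 86 c0 1f fc]
D2: mem[0x25..0x27] <- [c0 1f fc]
D3: mem[0x1f..0x23] <- [d0 a3 bc d7 58]
D4: mem[0x09..0x0e] <- [bc d7 58 98 c0 1f]
query mem[0x06]=0xc0, mem[0x07]=0x1f, mem[0x0e]=0x1f, mem[0x1b]=0xd7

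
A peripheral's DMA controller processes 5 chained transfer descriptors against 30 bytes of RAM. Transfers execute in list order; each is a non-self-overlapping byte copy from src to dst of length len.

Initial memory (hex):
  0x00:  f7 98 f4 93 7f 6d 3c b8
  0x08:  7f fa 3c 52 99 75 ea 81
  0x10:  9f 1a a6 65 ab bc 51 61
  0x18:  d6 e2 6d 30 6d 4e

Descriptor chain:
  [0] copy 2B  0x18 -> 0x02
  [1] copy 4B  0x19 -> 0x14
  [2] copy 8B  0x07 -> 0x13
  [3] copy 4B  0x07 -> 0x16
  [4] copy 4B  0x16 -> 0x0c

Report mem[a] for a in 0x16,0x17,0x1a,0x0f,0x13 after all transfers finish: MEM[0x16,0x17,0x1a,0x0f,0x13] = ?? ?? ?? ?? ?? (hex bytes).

D0: mem[0x02..0x03] <- [d6 e2]
D1: mem[0x14..0x17] <- [e2 6d 30 6d]
D2: mem[0x13..0x1a] <- [b8 7f fa 3c 52 99 75 ea]
D3: mem[0x16..0x19] <- [b8 7f fa 3c]
D4: mem[0x0c..0x0f] <- [b8 7f fa 3c]
query mem[0x16]=0xb8, mem[0x17]=0x7f, mem[0x1a]=0xea, mem[0x0f]=0x3c, mem[0x13]=0xb8

MEM[0x16,0x17,0x1a,0x0f,0x13] = b8 7f ea 3c b8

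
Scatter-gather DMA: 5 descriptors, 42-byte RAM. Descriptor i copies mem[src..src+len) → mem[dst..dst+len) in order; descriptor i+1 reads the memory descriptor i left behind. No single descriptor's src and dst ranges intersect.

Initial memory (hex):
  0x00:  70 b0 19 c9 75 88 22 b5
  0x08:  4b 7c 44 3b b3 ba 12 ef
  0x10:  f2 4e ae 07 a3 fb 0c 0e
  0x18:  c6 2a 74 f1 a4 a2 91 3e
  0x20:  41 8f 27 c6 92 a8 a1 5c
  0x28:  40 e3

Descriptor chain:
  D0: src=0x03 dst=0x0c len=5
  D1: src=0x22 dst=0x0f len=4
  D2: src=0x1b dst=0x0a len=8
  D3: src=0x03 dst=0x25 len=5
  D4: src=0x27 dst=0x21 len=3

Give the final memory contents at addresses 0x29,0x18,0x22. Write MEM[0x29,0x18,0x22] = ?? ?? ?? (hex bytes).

#0 dst[0x0c+5] := {0xc9,0x75,0x88,0x22,0xb5}
#1 dst[0x0f+4] := {0x27,0xc6,0x92,0xa8}
#2 dst[0x0a+8] := {0xf1,0xa4,0xa2,0x91,0x3e,0x41,0x8f,0x27}
#3 dst[0x25+5] := {0xc9,0x75,0x88,0x22,0xb5}
#4 dst[0x21+3] := {0x88,0x22,0xb5}
query mem[0x29]=0xb5, mem[0x18]=0xc6, mem[0x22]=0x22

MEM[0x29,0x18,0x22] = b5 c6 22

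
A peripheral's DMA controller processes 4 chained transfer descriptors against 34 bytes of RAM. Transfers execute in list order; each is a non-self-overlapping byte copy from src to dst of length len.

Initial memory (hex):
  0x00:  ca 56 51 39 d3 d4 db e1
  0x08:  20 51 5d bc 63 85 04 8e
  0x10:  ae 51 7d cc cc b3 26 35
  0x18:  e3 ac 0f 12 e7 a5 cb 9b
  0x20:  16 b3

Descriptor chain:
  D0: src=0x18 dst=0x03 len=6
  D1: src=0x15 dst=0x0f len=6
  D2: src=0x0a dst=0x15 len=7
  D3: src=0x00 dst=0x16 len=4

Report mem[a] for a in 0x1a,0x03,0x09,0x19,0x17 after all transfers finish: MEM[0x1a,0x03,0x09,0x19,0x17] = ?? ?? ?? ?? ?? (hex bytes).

D0: mem[0x03..0x08] <- [e3 ac 0f 12 e7 a5]
D1: mem[0x0f..0x14] <- [b3 26 35 e3 ac 0f]
D2: mem[0x15..0x1b] <- [5d bc 63 85 04 b3 26]
D3: mem[0x16..0x19] <- [ca 56 51 e3]
query mem[0x1a]=0xb3, mem[0x03]=0xe3, mem[0x09]=0x51, mem[0x19]=0xe3, mem[0x17]=0x56

MEM[0x1a,0x03,0x09,0x19,0x17] = b3 e3 51 e3 56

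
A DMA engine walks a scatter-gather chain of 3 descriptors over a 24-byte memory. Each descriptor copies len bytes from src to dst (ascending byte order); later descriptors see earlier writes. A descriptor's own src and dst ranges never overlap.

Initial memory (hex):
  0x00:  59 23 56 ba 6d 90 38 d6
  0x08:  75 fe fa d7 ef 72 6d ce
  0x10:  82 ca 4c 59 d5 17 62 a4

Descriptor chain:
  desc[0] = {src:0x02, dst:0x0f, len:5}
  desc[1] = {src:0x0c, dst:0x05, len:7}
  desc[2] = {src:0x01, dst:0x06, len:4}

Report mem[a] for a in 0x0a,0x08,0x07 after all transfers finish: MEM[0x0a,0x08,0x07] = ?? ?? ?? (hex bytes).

MEM[0x0a,0x08,0x07] = 6d ba 56

#0 dst[0x0f+5] := {0x56,0xba,0x6d,0x90,0x38}
#1 dst[0x05+7] := {0xef,0x72,0x6d,0x56,0xba,0x6d,0x90}
#2 dst[0x06+4] := {0x23,0x56,0xba,0x6d}
query mem[0x0a]=0x6d, mem[0x08]=0xba, mem[0x07]=0x56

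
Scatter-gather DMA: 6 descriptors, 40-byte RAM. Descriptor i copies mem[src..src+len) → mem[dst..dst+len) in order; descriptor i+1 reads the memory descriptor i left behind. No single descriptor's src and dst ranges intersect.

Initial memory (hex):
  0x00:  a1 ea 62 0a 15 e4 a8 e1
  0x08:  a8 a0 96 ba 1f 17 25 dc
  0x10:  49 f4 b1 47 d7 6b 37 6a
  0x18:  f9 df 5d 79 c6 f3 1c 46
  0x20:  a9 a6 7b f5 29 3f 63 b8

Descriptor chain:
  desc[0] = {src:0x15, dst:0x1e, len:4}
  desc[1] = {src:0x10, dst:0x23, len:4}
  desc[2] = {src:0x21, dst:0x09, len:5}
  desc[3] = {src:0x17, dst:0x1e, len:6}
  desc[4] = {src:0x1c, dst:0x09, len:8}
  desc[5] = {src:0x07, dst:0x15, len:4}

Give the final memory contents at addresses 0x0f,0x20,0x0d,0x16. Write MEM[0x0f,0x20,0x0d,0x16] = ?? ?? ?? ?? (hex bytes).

MEM[0x0f,0x20,0x0d,0x16] = 79 df df a8

#0 dst[0x1e+4] := {0x6b,0x37,0x6a,0xf9}
#1 dst[0x23+4] := {0x49,0xf4,0xb1,0x47}
#2 dst[0x09+5] := {0xf9,0x7b,0x49,0xf4,0xb1}
#3 dst[0x1e+6] := {0x6a,0xf9,0xdf,0x5d,0x79,0xc6}
#4 dst[0x09+8] := {0xc6,0xf3,0x6a,0xf9,0xdf,0x5d,0x79,0xc6}
#5 dst[0x15+4] := {0xe1,0xa8,0xc6,0xf3}
query mem[0x0f]=0x79, mem[0x20]=0xdf, mem[0x0d]=0xdf, mem[0x16]=0xa8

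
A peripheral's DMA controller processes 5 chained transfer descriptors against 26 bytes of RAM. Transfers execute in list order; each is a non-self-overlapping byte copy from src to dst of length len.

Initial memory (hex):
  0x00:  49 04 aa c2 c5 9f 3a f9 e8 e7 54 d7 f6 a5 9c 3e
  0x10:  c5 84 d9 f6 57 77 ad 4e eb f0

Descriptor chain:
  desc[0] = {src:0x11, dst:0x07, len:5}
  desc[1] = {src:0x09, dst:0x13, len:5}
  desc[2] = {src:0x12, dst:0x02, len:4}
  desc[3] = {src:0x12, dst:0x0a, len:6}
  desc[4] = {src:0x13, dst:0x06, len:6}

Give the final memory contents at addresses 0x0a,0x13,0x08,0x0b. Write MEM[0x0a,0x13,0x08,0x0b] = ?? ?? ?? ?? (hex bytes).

  after D0: wrote 5B at 0x07 = 84d9f65777
  after D1: wrote 5B at 0x13 = f65777f6a5
  after D2: wrote 4B at 0x02 = d9f65777
  after D3: wrote 6B at 0x0a = d9f65777f6a5
  after D4: wrote 6B at 0x06 = f65777f6a5eb
query mem[0x0a]=0xa5, mem[0x13]=0xf6, mem[0x08]=0x77, mem[0x0b]=0xeb

MEM[0x0a,0x13,0x08,0x0b] = a5 f6 77 eb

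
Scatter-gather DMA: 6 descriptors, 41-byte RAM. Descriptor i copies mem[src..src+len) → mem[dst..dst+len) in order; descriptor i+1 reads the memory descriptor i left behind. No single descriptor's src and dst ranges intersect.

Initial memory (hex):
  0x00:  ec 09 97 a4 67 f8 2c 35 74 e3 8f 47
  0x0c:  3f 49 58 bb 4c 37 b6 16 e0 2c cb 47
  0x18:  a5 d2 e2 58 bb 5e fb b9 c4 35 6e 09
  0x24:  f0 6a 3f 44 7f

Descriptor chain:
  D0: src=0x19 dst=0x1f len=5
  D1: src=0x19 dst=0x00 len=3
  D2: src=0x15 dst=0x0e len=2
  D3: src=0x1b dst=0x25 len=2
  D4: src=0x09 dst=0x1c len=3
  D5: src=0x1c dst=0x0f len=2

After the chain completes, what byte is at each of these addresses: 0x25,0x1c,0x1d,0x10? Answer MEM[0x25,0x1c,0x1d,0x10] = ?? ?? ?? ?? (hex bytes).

  after D0: wrote 5B at 0x1f = d2e258bb5e
  after D1: wrote 3B at 0x00 = d2e258
  after D2: wrote 2B at 0x0e = 2ccb
  after D3: wrote 2B at 0x25 = 58bb
  after D4: wrote 3B at 0x1c = e38f47
  after D5: wrote 2B at 0x0f = e38f
query mem[0x25]=0x58, mem[0x1c]=0xe3, mem[0x1d]=0x8f, mem[0x10]=0x8f

MEM[0x25,0x1c,0x1d,0x10] = 58 e3 8f 8f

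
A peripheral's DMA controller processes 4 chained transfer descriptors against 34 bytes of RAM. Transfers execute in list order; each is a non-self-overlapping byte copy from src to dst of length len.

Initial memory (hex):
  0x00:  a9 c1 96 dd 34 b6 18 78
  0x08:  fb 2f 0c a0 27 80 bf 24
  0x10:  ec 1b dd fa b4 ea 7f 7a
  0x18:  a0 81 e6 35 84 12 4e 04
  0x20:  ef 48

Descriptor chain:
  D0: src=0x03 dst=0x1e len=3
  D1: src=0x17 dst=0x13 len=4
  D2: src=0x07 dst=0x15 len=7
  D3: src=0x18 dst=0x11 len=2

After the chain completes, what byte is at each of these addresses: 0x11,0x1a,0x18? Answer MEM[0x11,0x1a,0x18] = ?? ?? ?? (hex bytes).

MEM[0x11,0x1a,0x18] = 0c 27 0c

  after D0: wrote 3B at 0x1e = dd34b6
  after D1: wrote 4B at 0x13 = 7aa081e6
  after D2: wrote 7B at 0x15 = 78fb2f0ca02780
  after D3: wrote 2B at 0x11 = 0ca0
query mem[0x11]=0x0c, mem[0x1a]=0x27, mem[0x18]=0x0c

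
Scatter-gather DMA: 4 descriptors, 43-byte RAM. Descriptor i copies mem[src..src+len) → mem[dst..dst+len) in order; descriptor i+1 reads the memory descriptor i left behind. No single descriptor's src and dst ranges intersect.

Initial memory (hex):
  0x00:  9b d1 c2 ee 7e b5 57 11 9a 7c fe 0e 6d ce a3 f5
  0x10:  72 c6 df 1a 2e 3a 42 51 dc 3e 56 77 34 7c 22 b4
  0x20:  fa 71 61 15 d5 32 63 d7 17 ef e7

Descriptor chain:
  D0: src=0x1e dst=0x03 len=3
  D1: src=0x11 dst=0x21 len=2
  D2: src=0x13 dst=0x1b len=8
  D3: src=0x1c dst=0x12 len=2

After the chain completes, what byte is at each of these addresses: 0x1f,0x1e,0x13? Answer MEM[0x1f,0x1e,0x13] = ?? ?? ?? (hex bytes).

MEM[0x1f,0x1e,0x13] = 51 42 3a

D0: mem[0x03..0x05] <- [22 b4 fa]
D1: mem[0x21..0x22] <- [c6 df]
D2: mem[0x1b..0x22] <- [1a 2e 3a 42 51 dc 3e 56]
D3: mem[0x12..0x13] <- [2e 3a]
query mem[0x1f]=0x51, mem[0x1e]=0x42, mem[0x13]=0x3a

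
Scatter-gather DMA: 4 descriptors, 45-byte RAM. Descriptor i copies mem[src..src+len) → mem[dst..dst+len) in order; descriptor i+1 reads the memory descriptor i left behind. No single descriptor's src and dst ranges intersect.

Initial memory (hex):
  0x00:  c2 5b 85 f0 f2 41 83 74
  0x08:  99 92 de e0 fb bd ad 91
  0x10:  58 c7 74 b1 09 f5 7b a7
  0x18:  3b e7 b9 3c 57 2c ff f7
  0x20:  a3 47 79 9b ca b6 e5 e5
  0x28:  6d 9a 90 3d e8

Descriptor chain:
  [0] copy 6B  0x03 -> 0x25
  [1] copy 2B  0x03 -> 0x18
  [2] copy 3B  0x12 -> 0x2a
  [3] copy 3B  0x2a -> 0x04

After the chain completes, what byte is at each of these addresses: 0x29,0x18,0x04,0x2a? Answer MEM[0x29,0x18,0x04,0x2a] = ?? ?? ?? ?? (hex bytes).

MEM[0x29,0x18,0x04,0x2a] = 74 f0 74 74

#0 dst[0x25+6] := {0xf0,0xf2,0x41,0x83,0x74,0x99}
#1 dst[0x18+2] := {0xf0,0xf2}
#2 dst[0x2a+3] := {0x74,0xb1,0x09}
#3 dst[0x04+3] := {0x74,0xb1,0x09}
query mem[0x29]=0x74, mem[0x18]=0xf0, mem[0x04]=0x74, mem[0x2a]=0x74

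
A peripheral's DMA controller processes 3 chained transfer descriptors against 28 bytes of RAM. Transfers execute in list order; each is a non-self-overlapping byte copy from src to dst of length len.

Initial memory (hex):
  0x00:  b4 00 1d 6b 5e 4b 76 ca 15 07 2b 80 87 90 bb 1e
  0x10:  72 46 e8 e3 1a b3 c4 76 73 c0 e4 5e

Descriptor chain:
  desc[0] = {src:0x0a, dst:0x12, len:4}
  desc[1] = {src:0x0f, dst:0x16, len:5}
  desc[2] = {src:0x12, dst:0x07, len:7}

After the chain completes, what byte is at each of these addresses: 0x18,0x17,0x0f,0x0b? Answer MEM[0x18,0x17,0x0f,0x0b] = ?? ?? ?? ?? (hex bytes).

#0 dst[0x12+4] := {0x2b,0x80,0x87,0x90}
#1 dst[0x16+5] := {0x1e,0x72,0x46,0x2b,0x80}
#2 dst[0x07+7] := {0x2b,0x80,0x87,0x90,0x1e,0x72,0x46}
query mem[0x18]=0x46, mem[0x17]=0x72, mem[0x0f]=0x1e, mem[0x0b]=0x1e

MEM[0x18,0x17,0x0f,0x0b] = 46 72 1e 1e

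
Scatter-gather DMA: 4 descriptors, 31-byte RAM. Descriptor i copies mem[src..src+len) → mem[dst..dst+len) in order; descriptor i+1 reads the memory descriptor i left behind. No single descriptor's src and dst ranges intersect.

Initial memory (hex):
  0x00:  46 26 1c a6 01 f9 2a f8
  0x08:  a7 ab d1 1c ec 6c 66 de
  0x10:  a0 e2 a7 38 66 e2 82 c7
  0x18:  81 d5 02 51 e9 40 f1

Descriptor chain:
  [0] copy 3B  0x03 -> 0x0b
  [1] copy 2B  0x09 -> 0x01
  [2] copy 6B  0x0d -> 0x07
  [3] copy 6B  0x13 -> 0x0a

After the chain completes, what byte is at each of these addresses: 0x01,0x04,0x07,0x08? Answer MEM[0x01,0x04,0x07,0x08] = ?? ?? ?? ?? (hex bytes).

MEM[0x01,0x04,0x07,0x08] = ab 01 f9 66

[0] 0x03->0x0b len=3 : a6 01 f9
[1] 0x09->0x01 len=2 : ab d1
[2] 0x0d->0x07 len=6 : f9 66 de a0 e2 a7
[3] 0x13->0x0a len=6 : 38 66 e2 82 c7 81
query mem[0x01]=0xab, mem[0x04]=0x01, mem[0x07]=0xf9, mem[0x08]=0x66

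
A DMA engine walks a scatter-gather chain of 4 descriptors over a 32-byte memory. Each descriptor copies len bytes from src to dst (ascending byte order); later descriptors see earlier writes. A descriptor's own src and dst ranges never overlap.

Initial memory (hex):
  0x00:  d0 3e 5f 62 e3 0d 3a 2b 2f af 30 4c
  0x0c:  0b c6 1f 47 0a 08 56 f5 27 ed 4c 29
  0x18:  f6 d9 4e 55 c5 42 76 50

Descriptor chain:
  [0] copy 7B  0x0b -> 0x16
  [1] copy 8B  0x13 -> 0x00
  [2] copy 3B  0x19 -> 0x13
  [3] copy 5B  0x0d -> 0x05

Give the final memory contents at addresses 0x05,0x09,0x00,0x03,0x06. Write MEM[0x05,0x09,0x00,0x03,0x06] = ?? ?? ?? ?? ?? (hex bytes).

#0 dst[0x16+7] := {0x4c,0x0b,0xc6,0x1f,0x47,0x0a,0x08}
#1 dst[0x00+8] := {0xf5,0x27,0xed,0x4c,0x0b,0xc6,0x1f,0x47}
#2 dst[0x13+3] := {0x1f,0x47,0x0a}
#3 dst[0x05+5] := {0xc6,0x1f,0x47,0x0a,0x08}
query mem[0x05]=0xc6, mem[0x09]=0x08, mem[0x00]=0xf5, mem[0x03]=0x4c, mem[0x06]=0x1f

MEM[0x05,0x09,0x00,0x03,0x06] = c6 08 f5 4c 1f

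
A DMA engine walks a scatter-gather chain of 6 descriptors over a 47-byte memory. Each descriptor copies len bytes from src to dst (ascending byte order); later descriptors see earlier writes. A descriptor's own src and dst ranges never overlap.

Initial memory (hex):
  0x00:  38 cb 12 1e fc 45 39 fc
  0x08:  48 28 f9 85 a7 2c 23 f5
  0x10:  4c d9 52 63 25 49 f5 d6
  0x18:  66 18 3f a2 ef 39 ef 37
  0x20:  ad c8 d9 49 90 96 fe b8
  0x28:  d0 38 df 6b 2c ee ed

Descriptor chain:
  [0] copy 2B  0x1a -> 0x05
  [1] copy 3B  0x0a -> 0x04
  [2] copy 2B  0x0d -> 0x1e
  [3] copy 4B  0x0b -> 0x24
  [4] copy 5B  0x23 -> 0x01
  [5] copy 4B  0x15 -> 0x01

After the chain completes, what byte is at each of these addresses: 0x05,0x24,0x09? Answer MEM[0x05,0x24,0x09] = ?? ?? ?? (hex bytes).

[0] 0x1a->0x05 len=2 : 3f a2
[1] 0x0a->0x04 len=3 : f9 85 a7
[2] 0x0d->0x1e len=2 : 2c 23
[3] 0x0b->0x24 len=4 : 85 a7 2c 23
[4] 0x23->0x01 len=5 : 49 85 a7 2c 23
[5] 0x15->0x01 len=4 : 49 f5 d6 66
query mem[0x05]=0x23, mem[0x24]=0x85, mem[0x09]=0x28

MEM[0x05,0x24,0x09] = 23 85 28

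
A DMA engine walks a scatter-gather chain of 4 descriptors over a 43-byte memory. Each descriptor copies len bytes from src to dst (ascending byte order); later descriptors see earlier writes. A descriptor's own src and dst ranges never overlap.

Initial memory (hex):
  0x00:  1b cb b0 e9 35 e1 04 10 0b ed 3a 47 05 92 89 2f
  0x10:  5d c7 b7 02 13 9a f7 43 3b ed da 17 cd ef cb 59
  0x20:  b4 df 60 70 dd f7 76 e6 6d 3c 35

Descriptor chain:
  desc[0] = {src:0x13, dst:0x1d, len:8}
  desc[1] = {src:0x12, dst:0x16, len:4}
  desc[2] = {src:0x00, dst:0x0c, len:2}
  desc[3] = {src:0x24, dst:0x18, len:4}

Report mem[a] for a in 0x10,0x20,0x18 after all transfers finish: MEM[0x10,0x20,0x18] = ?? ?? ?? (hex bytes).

  after D0: wrote 8B at 0x1d = 02139af7433bedda
  after D1: wrote 4B at 0x16 = b702139a
  after D2: wrote 2B at 0x0c = 1bcb
  after D3: wrote 4B at 0x18 = daf776e6
query mem[0x10]=0x5d, mem[0x20]=0xf7, mem[0x18]=0xda

MEM[0x10,0x20,0x18] = 5d f7 da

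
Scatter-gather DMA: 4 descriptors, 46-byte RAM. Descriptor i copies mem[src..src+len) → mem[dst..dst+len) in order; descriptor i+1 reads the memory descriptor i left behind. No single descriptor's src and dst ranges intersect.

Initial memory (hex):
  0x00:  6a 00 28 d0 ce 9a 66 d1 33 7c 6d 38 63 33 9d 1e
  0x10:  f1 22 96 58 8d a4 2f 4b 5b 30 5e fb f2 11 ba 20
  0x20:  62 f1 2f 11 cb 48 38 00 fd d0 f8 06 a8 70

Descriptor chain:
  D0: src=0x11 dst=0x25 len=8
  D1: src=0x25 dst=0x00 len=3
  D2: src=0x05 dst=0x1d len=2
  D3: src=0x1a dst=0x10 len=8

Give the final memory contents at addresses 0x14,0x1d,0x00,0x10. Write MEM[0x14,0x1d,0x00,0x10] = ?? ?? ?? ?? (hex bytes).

D0: mem[0x25..0x2c] <- [22 96 58 8d a4 2f 4b 5b]
D1: mem[0x00..0x02] <- [22 96 58]
D2: mem[0x1d..0x1e] <- [9a 66]
D3: mem[0x10..0x17] <- [5e fb f2 9a 66 20 62 f1]
query mem[0x14]=0x66, mem[0x1d]=0x9a, mem[0x00]=0x22, mem[0x10]=0x5e

MEM[0x14,0x1d,0x00,0x10] = 66 9a 22 5e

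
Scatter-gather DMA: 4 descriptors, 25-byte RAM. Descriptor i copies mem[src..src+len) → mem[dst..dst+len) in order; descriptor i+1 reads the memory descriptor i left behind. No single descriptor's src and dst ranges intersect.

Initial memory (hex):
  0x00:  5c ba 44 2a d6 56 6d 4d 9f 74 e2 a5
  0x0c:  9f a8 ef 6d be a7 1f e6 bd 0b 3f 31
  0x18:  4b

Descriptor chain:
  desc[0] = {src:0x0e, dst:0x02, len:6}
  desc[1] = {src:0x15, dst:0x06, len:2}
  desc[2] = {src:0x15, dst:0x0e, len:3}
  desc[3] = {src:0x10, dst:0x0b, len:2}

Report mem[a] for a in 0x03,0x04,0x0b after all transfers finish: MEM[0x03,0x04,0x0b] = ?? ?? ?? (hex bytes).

MEM[0x03,0x04,0x0b] = 6d be 31

[0] 0x0e->0x02 len=6 : ef 6d be a7 1f e6
[1] 0x15->0x06 len=2 : 0b 3f
[2] 0x15->0x0e len=3 : 0b 3f 31
[3] 0x10->0x0b len=2 : 31 a7
query mem[0x03]=0x6d, mem[0x04]=0xbe, mem[0x0b]=0x31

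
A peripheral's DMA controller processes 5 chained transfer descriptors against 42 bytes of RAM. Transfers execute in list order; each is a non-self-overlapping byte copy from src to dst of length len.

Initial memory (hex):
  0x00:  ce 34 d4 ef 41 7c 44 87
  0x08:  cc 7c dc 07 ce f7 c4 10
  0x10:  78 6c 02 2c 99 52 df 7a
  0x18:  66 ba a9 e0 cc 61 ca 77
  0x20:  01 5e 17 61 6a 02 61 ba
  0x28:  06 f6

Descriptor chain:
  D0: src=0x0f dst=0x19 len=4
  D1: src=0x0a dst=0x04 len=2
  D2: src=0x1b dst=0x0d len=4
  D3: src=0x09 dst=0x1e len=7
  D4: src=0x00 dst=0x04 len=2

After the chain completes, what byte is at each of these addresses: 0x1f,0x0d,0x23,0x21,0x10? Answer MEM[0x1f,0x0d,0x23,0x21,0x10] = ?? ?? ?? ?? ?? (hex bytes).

D0: mem[0x19..0x1c] <- [10 78 6c 02]
D1: mem[0x04..0x05] <- [dc 07]
D2: mem[0x0d..0x10] <- [6c 02 61 ca]
D3: mem[0x1e..0x24] <- [7c dc 07 ce 6c 02 61]
D4: mem[0x04..0x05] <- [ce 34]
query mem[0x1f]=0xdc, mem[0x0d]=0x6c, mem[0x23]=0x02, mem[0x21]=0xce, mem[0x10]=0xca

MEM[0x1f,0x0d,0x23,0x21,0x10] = dc 6c 02 ce ca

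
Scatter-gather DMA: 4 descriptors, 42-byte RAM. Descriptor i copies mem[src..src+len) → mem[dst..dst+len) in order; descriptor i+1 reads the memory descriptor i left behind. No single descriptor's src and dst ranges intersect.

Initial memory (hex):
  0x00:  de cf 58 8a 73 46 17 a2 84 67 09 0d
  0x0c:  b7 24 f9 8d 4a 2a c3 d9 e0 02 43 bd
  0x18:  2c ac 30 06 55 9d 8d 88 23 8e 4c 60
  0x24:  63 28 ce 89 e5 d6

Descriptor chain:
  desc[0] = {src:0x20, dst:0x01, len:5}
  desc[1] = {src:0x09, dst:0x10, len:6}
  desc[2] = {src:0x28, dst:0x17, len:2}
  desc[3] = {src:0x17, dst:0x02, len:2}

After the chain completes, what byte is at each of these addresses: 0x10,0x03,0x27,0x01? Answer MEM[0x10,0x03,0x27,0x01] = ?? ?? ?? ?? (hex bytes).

  after D0: wrote 5B at 0x01 = 238e4c6063
  after D1: wrote 6B at 0x10 = 67090db724f9
  after D2: wrote 2B at 0x17 = e5d6
  after D3: wrote 2B at 0x02 = e5d6
query mem[0x10]=0x67, mem[0x03]=0xd6, mem[0x27]=0x89, mem[0x01]=0x23

MEM[0x10,0x03,0x27,0x01] = 67 d6 89 23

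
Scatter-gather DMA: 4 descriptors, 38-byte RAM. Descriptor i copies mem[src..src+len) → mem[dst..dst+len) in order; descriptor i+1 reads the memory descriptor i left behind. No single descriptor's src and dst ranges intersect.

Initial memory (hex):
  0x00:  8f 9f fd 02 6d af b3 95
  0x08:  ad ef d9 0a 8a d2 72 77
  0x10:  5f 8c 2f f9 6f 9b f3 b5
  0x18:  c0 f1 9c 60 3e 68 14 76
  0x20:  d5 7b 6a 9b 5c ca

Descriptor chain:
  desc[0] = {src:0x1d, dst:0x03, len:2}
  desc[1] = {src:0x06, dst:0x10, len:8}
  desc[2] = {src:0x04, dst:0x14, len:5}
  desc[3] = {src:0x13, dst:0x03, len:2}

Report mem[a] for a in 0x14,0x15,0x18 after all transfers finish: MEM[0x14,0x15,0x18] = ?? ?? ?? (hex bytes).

  after D0: wrote 2B at 0x03 = 6814
  after D1: wrote 8B at 0x10 = b395adefd90a8ad2
  after D2: wrote 5B at 0x14 = 14afb395ad
  after D3: wrote 2B at 0x03 = ef14
query mem[0x14]=0x14, mem[0x15]=0xaf, mem[0x18]=0xad

MEM[0x14,0x15,0x18] = 14 af ad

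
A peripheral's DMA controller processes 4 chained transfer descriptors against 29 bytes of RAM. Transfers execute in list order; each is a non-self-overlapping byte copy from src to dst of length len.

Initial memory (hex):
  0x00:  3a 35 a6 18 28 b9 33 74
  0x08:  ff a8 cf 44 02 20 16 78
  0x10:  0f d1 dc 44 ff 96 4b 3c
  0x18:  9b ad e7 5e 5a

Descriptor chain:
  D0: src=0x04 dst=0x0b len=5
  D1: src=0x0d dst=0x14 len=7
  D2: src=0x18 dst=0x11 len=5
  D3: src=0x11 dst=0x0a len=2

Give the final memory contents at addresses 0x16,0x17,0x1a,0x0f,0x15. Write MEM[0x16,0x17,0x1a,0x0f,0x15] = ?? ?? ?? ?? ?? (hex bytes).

MEM[0x16,0x17,0x1a,0x0f,0x15] = ff 0f 44 ff 5a

[0] 0x04->0x0b len=5 : 28 b9 33 74 ff
[1] 0x0d->0x14 len=7 : 33 74 ff 0f d1 dc 44
[2] 0x18->0x11 len=5 : d1 dc 44 5e 5a
[3] 0x11->0x0a len=2 : d1 dc
query mem[0x16]=0xff, mem[0x17]=0x0f, mem[0x1a]=0x44, mem[0x0f]=0xff, mem[0x15]=0x5a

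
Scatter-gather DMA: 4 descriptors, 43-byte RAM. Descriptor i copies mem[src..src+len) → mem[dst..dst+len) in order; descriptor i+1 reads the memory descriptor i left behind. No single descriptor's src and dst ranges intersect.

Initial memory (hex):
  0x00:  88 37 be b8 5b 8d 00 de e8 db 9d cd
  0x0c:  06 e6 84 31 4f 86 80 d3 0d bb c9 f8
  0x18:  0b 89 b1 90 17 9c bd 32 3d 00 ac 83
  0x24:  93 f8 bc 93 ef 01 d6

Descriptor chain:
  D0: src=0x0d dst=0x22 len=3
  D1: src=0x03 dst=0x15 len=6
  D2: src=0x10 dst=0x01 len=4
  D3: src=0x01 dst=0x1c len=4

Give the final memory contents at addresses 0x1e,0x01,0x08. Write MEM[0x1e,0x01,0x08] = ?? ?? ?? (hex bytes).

#0 dst[0x22+3] := {0xe6,0x84,0x31}
#1 dst[0x15+6] := {0xb8,0x5b,0x8d,0x00,0xde,0xe8}
#2 dst[0x01+4] := {0x4f,0x86,0x80,0xd3}
#3 dst[0x1c+4] := {0x4f,0x86,0x80,0xd3}
query mem[0x1e]=0x80, mem[0x01]=0x4f, mem[0x08]=0xe8

MEM[0x1e,0x01,0x08] = 80 4f e8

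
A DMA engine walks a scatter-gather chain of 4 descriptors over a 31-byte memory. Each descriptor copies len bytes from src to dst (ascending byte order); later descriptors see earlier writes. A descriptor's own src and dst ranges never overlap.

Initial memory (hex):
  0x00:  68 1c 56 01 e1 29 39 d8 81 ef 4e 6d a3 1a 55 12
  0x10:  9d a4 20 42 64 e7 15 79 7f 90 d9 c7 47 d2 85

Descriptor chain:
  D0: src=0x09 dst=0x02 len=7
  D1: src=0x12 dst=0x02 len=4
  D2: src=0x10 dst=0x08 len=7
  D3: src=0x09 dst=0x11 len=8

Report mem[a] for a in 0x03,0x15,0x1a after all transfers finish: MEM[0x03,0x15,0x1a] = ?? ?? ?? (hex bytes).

MEM[0x03,0x15,0x1a] = 42 e7 d9

#0 dst[0x02+7] := {0xef,0x4e,0x6d,0xa3,0x1a,0x55,0x12}
#1 dst[0x02+4] := {0x20,0x42,0x64,0xe7}
#2 dst[0x08+7] := {0x9d,0xa4,0x20,0x42,0x64,0xe7,0x15}
#3 dst[0x11+8] := {0xa4,0x20,0x42,0x64,0xe7,0x15,0x12,0x9d}
query mem[0x03]=0x42, mem[0x15]=0xe7, mem[0x1a]=0xd9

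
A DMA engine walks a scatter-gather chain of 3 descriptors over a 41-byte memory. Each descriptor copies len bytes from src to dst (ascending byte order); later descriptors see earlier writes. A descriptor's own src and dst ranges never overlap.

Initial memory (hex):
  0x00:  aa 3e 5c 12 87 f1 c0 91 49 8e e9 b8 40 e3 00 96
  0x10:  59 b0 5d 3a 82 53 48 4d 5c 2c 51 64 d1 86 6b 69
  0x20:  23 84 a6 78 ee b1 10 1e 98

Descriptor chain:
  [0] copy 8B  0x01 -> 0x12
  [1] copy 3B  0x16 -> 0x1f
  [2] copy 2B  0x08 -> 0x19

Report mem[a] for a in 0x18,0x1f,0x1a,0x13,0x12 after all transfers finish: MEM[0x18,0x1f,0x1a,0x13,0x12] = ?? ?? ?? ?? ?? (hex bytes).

D0: mem[0x12..0x19] <- [3e 5c 12 87 f1 c0 91 49]
D1: mem[0x1f..0x21] <- [f1 c0 91]
D2: mem[0x19..0x1a] <- [49 8e]
query mem[0x18]=0x91, mem[0x1f]=0xf1, mem[0x1a]=0x8e, mem[0x13]=0x5c, mem[0x12]=0x3e

MEM[0x18,0x1f,0x1a,0x13,0x12] = 91 f1 8e 5c 3e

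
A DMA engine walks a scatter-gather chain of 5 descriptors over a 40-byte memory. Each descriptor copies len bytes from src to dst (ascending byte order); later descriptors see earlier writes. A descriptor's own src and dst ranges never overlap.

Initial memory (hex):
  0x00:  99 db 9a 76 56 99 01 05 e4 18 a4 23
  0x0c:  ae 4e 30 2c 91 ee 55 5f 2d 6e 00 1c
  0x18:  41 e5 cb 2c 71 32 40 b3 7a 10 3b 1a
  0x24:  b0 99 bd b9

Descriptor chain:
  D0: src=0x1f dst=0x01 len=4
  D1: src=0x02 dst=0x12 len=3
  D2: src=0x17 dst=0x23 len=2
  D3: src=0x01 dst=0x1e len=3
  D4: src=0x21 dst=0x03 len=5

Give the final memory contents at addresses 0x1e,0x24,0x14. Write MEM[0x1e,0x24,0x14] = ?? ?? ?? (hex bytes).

  after D0: wrote 4B at 0x01 = b37a103b
  after D1: wrote 3B at 0x12 = 7a103b
  after D2: wrote 2B at 0x23 = 1c41
  after D3: wrote 3B at 0x1e = b37a10
  after D4: wrote 5B at 0x03 = 103b1c4199
query mem[0x1e]=0xb3, mem[0x24]=0x41, mem[0x14]=0x3b

MEM[0x1e,0x24,0x14] = b3 41 3b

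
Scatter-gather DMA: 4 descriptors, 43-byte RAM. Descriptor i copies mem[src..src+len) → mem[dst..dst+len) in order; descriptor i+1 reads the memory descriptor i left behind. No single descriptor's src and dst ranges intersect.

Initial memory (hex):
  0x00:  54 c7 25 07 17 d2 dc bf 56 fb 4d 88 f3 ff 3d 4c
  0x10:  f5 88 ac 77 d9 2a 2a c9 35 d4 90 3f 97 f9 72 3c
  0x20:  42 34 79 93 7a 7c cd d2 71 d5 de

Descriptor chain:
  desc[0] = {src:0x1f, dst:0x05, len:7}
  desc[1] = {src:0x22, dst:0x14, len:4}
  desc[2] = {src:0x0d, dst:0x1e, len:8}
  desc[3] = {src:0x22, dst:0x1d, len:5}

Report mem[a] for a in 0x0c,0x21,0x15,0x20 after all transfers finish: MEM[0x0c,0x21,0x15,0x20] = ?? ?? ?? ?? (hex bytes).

MEM[0x0c,0x21,0x15,0x20] = f3 cd 93 79

#0 dst[0x05+7] := {0x3c,0x42,0x34,0x79,0x93,0x7a,0x7c}
#1 dst[0x14+4] := {0x79,0x93,0x7a,0x7c}
#2 dst[0x1e+8] := {0xff,0x3d,0x4c,0xf5,0x88,0xac,0x77,0x79}
#3 dst[0x1d+5] := {0x88,0xac,0x77,0x79,0xcd}
query mem[0x0c]=0xf3, mem[0x21]=0xcd, mem[0x15]=0x93, mem[0x20]=0x79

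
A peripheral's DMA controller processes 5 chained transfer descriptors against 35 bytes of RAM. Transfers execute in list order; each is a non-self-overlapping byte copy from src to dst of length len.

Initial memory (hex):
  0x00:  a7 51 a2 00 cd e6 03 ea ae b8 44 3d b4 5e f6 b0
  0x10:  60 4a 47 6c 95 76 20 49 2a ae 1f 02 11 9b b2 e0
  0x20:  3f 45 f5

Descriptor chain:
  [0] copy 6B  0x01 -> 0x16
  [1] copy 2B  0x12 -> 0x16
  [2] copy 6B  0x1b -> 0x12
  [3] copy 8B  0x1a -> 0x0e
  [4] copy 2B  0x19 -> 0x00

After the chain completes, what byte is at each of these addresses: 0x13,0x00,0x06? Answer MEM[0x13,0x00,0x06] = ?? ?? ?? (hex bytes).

MEM[0x13,0x00,0x06] = e0 cd 03

[0] 0x01->0x16 len=6 : 51 a2 00 cd e6 03
[1] 0x12->0x16 len=2 : 47 6c
[2] 0x1b->0x12 len=6 : 03 11 9b b2 e0 3f
[3] 0x1a->0x0e len=8 : e6 03 11 9b b2 e0 3f 45
[4] 0x19->0x00 len=2 : cd e6
query mem[0x13]=0xe0, mem[0x00]=0xcd, mem[0x06]=0x03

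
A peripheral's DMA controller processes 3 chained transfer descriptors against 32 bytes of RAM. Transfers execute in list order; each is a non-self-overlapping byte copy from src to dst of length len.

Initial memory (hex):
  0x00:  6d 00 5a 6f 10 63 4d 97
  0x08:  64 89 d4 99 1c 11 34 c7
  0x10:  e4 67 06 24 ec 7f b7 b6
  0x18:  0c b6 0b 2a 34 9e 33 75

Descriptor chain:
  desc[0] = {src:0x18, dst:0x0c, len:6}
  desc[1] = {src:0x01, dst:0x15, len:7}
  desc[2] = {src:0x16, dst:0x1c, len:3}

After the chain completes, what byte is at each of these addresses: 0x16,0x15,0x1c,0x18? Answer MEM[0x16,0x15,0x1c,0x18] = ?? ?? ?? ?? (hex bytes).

[0] 0x18->0x0c len=6 : 0c b6 0b 2a 34 9e
[1] 0x01->0x15 len=7 : 00 5a 6f 10 63 4d 97
[2] 0x16->0x1c len=3 : 5a 6f 10
query mem[0x16]=0x5a, mem[0x15]=0x00, mem[0x1c]=0x5a, mem[0x18]=0x10

MEM[0x16,0x15,0x1c,0x18] = 5a 00 5a 10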